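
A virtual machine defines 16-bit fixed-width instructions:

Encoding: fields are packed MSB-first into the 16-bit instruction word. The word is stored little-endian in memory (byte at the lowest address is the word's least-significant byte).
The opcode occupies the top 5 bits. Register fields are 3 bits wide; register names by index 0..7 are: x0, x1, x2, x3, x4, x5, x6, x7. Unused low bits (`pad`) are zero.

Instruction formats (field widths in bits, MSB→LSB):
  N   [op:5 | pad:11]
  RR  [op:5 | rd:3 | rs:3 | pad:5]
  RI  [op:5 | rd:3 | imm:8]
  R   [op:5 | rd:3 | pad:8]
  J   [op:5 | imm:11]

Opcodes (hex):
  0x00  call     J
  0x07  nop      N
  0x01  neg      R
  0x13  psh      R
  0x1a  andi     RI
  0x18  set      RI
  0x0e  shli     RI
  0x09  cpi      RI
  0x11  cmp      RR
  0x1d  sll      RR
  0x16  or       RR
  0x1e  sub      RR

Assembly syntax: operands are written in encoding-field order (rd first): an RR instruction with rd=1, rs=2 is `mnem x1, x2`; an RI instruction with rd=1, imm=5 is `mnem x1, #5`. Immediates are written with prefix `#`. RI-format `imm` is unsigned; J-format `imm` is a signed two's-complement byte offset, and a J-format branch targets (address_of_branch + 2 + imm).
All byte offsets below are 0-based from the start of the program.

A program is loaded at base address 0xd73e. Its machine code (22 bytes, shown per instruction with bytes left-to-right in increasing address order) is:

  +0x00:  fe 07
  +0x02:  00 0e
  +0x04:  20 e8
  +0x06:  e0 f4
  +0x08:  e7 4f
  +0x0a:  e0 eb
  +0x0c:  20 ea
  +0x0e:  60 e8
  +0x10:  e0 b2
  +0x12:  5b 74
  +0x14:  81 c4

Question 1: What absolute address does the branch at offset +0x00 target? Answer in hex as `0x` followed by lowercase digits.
0xd73e

off 0x00: read fe 07 as little → 0x07fe
  opcode bits[15:11]=0x0: call/J
  imm@[10:0]=0x7fe (s11→-2) ⇒ #-2
  target = base 0xd73e + off 0x00 + 2 + imm -2 = 0xd73e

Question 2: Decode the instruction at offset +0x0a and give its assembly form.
off 0x0a: read e0 eb as little → 0xebe0
  opcode bits[15:11]=0x1d: sll/RR
  rd@[10:8]=0x3 ⇒ x3
  rs@[7:5]=0x7 ⇒ x7

sll x3, x7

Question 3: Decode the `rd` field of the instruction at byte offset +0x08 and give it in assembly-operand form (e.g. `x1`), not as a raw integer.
x7

+0x08: e7 4f ⇒ word 0x4fe7 (little)
  opcode bits[15:11]=0x9: cpi/RI
  rd@[10:8]=0x7 ⇒ x7
  imm@[7:0]=0xe7 ⇒ #231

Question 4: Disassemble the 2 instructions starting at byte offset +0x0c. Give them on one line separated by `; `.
off 0x0c: read 20 ea as little → 0xea20
  top 5b → 0x1d → sll [RR]
  [10:8] rd=2 = x2
  [7:5] rs=1 = x1
off 0x0e: read 60 e8 as little → 0xe860
  top 5b → 0x1d → sll [RR]
  [10:8] rd=0 = x0
  [7:5] rs=3 = x3

sll x2, x1; sll x0, x3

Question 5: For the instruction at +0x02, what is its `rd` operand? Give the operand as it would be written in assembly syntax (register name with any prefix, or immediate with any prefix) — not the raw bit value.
@+02  little-endian(00 0e) = 0x0e00
  op=0x0e00>>11=0x1 ⇒ neg (R)
  [10:8] rd=6 = x6

x6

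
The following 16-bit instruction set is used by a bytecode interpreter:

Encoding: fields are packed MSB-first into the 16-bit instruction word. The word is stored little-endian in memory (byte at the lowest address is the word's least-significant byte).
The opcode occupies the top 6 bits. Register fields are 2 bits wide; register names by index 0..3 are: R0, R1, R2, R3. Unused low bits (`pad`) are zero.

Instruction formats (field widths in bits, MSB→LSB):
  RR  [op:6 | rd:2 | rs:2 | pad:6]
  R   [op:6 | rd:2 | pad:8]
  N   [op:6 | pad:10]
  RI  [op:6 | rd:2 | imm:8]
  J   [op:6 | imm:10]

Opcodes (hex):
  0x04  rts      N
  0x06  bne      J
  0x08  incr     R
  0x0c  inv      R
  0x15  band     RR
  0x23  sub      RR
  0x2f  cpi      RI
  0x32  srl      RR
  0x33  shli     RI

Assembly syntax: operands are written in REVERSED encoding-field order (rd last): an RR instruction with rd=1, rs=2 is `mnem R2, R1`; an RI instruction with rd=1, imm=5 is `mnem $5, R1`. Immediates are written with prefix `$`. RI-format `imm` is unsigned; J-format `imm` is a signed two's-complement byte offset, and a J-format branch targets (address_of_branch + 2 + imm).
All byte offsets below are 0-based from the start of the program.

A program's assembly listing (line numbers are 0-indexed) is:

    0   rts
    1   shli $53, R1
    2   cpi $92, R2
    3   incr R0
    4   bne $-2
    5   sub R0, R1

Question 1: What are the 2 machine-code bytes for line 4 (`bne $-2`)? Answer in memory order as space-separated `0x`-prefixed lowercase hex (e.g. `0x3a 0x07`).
4. bne fields op=0x6:6|imm=-2:10 → word 1bfeh → fe 1b

0xfe 0x1b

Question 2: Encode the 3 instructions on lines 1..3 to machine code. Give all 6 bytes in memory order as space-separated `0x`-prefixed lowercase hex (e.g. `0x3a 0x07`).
1. shli fields op=0x33:6|rd=1:2|imm=53:8 → word cd35h → 35 cd
2. cpi fields op=0x2f:6|rd=2:2|imm=92:8 → word be5ch → 5c be
3. incr fields op=0x8:6|rd=0:2|pad=0:8 → word 2000h → 00 20

0x35 0xcd 0x5c 0xbe 0x00 0x20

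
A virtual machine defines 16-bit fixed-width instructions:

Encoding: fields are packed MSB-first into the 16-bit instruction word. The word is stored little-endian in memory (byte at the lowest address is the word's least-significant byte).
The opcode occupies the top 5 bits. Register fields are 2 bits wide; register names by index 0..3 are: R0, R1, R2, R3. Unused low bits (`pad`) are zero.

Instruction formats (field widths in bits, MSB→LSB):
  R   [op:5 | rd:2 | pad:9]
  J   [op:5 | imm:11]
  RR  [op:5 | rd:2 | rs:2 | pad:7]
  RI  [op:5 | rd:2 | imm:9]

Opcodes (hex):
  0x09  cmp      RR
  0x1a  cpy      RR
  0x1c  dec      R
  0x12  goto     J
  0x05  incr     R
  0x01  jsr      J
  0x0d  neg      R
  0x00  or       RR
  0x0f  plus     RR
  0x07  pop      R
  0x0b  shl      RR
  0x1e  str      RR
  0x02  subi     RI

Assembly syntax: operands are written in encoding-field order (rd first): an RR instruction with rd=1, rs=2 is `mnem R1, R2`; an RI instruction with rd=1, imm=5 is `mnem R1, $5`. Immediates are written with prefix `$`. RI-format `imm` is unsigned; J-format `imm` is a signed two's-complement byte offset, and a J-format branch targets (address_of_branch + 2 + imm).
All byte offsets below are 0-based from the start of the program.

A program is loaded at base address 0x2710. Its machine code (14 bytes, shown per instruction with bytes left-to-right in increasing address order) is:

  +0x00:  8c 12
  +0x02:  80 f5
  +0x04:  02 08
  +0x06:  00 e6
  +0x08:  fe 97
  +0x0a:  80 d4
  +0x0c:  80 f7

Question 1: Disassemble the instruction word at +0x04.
jsr $2

[04] 02 08 → 0x0802
  top 5b → 0x1 → jsr [J]
  imm@[10:0]=0x2 ⇒ $2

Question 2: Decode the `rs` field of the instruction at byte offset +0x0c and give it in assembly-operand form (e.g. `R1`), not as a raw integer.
[0c] 80 f7 → 0xf780
  opcode bits[15:11]=0x1e: str/RR
  [10:9] rd=3 = R3
  [8:7] rs=3 = R3

R3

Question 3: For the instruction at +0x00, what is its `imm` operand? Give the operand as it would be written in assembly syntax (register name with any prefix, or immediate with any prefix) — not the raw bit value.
[00] 8c 12 → 0x128c
  top 5b → 0x2 → subi [RI]
  rd: (w>>9)&0x3=0x1 → R1
  imm: (w>>0)&0x1ff=0x8c → $140

$140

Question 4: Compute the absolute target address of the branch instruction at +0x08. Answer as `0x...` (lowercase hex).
@+08  little-endian(fe 97) = 0x97fe
  top 5b → 0x12 → goto [J]
  [10:0] imm=2046 (s11→-2) = $-2
  target = base 0x2710 + off 0x08 + 2 + imm -2 = 0x2718

0x2718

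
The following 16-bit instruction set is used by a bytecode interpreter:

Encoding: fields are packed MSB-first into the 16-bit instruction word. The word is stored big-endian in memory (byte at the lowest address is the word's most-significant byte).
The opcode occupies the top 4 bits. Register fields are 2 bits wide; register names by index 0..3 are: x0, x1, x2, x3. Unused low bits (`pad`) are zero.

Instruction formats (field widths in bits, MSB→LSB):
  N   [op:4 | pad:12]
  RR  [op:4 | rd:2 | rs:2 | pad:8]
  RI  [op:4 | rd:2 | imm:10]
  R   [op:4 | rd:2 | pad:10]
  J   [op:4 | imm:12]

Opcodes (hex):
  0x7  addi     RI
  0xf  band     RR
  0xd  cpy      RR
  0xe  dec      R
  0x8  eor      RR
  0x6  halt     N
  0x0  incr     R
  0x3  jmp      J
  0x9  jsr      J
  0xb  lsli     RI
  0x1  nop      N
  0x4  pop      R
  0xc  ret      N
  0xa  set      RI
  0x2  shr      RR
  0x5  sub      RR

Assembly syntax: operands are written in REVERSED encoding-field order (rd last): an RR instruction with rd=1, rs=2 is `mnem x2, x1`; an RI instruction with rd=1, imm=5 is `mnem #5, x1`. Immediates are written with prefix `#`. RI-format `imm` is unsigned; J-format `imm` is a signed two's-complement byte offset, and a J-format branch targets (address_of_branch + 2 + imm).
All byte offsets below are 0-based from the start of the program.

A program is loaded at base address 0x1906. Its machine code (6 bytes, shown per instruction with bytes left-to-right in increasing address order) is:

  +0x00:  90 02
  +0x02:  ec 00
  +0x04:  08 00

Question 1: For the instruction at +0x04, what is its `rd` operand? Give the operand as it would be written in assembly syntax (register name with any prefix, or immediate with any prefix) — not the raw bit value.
[04] 08 00 → 0x0800
  top 4b → 0x0 → incr [R]
  rd: (w>>10)&0x3=0x2 → x2

x2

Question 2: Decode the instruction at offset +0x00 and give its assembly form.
jsr #2

off 0x00: read 90 02 as big → 0x9002
  op=0x9002>>12=0x9 ⇒ jsr (J)
  [11:0] imm=2 = #2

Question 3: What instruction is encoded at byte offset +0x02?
dec x3

[02] ec 00 → 0xec00
  op=0xec00>>12=0xe ⇒ dec (R)
  [11:10] rd=3 = x3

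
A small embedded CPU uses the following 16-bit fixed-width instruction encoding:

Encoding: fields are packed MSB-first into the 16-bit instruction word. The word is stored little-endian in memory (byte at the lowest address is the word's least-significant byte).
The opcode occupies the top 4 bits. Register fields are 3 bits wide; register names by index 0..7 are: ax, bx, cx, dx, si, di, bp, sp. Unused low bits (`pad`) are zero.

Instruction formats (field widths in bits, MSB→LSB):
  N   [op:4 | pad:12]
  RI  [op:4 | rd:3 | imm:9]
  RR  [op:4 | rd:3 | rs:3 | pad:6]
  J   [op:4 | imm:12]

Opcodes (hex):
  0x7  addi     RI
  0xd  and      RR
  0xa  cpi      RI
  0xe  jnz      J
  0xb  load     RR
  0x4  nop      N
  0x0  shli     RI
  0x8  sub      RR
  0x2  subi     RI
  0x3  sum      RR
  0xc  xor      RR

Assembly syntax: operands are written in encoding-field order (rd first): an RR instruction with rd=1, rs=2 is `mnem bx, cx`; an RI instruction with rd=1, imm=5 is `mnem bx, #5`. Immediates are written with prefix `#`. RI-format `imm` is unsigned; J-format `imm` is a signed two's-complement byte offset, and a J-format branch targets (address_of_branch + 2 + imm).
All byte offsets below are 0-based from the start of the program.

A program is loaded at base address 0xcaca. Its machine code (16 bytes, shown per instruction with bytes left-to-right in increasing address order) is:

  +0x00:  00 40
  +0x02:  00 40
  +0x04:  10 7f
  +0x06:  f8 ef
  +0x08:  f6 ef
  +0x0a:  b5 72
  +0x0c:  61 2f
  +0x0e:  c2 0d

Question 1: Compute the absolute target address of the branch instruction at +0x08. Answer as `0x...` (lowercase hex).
0xcaca

off 0x08: read f6 ef as little → 0xeff6
  top 4b → 0xe → jnz [J]
  imm: (w>>0)&0xfff=0xff6 (s12→-10) → #-10
  target = base 0xcaca + off 0x08 + 2 + imm -10 = 0xcaca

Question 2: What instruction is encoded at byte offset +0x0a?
[0a] b5 72 → 0x72b5
  opcode bits[15:12]=0x7: addi/RI
  [11:9] rd=1 = bx
  [8:0] imm=181 = #181

addi bx, #181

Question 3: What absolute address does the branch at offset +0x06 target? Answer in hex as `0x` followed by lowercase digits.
0xcaca

+0x06: f8 ef ⇒ word 0xeff8 (little)
  top 4b → 0xe → jnz [J]
  [11:0] imm=4088 (s12→-8) = #-8
  target = base 0xcaca + off 0x06 + 2 + imm -8 = 0xcaca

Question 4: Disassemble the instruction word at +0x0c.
@+0c  little-endian(61 2f) = 0x2f61
  top 4b → 0x2 → subi [RI]
  rd@[11:9]=0x7 ⇒ sp
  imm@[8:0]=0x161 ⇒ #353

subi sp, #353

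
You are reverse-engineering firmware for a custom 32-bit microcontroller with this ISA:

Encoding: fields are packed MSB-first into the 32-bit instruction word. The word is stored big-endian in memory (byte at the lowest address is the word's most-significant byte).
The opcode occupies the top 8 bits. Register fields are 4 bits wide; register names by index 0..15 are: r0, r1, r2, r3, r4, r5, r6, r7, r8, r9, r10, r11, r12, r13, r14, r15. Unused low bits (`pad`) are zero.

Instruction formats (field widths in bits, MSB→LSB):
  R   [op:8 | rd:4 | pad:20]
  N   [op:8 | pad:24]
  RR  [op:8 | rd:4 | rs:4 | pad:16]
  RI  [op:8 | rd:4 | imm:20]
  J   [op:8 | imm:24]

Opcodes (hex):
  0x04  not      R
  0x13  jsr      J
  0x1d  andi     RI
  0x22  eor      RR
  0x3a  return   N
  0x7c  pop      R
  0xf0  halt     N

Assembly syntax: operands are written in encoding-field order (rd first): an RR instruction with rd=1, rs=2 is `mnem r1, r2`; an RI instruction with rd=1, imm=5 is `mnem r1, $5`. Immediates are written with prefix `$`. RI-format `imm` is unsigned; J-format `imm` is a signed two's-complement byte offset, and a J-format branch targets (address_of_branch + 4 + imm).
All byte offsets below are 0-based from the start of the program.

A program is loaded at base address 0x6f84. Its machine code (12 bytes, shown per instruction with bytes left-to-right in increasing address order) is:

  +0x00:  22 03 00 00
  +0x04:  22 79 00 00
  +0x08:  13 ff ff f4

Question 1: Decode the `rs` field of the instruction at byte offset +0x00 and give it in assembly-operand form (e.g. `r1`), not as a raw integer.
r3

+0x00: 22 03 00 00 ⇒ word 0x22030000 (big)
  op=0x22030000>>24=0x22 ⇒ eor (RR)
  rd@[23:20]=0x0 ⇒ r0
  rs@[19:16]=0x3 ⇒ r3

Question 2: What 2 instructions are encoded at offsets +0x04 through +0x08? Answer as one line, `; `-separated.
+0x04: 22 79 00 00 ⇒ word 0x22790000 (big)
  opcode bits[31:24]=0x22: eor/RR
  rd: (w>>20)&0xf=0x7 → r7
  rs: (w>>16)&0xf=0x9 → r9
+0x08: 13 ff ff f4 ⇒ word 0x13fffff4 (big)
  opcode bits[31:24]=0x13: jsr/J
  imm: (w>>0)&0xffffff=0xfffff4 (s24→-12) → $-12

eor r7, r9; jsr $-12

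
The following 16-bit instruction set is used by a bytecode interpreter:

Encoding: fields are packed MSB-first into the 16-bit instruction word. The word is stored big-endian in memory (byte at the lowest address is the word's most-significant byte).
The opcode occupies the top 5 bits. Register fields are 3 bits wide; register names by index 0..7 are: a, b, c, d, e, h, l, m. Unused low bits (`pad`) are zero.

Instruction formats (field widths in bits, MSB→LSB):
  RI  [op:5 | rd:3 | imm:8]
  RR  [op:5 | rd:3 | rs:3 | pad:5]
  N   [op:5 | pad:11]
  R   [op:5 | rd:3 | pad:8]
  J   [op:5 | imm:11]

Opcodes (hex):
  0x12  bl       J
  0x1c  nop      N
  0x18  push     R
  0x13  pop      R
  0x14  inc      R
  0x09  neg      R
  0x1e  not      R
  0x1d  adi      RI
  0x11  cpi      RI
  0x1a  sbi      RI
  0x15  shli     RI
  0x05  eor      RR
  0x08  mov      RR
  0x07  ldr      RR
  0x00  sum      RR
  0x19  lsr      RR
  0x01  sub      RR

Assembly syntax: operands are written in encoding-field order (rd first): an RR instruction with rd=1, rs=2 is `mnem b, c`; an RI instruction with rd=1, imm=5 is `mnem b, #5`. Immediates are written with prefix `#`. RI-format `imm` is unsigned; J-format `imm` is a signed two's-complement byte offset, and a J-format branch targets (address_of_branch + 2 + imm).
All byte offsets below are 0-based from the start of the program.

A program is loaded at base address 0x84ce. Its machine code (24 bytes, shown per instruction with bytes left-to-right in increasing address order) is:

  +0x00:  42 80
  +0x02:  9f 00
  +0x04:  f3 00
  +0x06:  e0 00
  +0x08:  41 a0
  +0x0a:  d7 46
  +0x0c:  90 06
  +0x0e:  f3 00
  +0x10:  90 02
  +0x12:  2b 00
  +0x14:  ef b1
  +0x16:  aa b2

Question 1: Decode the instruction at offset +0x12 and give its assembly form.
eor d, a

off 0x12: read 2b 00 as big → 0x2b00
  op=0x2b00>>11=0x5 ⇒ eor (RR)
  rd: (w>>8)&0x7=0x3 → d
  rs: (w>>5)&0x7=0x0 → a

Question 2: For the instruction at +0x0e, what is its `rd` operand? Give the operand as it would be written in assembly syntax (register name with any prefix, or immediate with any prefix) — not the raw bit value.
d

off 0x0e: read f3 00 as big → 0xf300
  op=0xf300>>11=0x1e ⇒ not (R)
  rd: (w>>8)&0x7=0x3 → d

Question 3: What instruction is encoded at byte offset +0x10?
bl #2

off 0x10: read 90 02 as big → 0x9002
  top 5b → 0x12 → bl [J]
  imm@[10:0]=0x2 ⇒ #2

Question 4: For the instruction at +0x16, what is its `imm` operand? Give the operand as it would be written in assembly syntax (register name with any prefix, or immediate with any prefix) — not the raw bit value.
+0x16: aa b2 ⇒ word 0xaab2 (big)
  op=0xaab2>>11=0x15 ⇒ shli (RI)
  rd@[10:8]=0x2 ⇒ c
  imm@[7:0]=0xb2 ⇒ #178

#178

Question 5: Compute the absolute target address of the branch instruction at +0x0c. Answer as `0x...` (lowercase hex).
+0x0c: 90 06 ⇒ word 0x9006 (big)
  opcode bits[15:11]=0x12: bl/J
  [10:0] imm=6 = #6
  target = base 0x84ce + off 0x0c + 2 + imm 6 = 0x84e2

0x84e2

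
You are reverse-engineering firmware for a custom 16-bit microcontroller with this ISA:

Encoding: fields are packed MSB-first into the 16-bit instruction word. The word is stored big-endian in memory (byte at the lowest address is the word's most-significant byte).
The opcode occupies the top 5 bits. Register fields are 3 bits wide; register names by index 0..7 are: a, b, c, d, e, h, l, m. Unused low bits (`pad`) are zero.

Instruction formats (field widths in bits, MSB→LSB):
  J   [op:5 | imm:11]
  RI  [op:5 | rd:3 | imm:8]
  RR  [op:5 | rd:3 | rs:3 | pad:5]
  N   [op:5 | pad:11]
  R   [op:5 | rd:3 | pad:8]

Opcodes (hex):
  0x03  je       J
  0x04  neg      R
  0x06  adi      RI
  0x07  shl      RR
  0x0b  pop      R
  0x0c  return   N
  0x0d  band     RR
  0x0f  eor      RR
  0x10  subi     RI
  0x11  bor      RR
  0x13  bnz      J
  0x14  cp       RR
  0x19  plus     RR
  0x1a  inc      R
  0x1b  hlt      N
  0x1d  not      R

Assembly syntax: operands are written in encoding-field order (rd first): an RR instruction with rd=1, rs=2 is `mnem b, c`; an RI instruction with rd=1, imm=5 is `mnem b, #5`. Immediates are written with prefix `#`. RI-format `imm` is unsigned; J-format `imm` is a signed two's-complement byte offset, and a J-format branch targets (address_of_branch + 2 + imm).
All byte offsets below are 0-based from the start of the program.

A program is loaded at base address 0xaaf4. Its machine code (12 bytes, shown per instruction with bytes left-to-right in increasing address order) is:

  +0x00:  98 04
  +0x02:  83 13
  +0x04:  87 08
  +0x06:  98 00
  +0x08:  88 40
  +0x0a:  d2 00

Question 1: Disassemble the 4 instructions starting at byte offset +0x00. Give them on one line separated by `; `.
off 0x00: read 98 04 as big → 0x9804
  op=0x9804>>11=0x13 ⇒ bnz (J)
  imm@[10:0]=0x4 ⇒ #4
off 0x02: read 83 13 as big → 0x8313
  op=0x8313>>11=0x10 ⇒ subi (RI)
  rd@[10:8]=0x3 ⇒ d
  imm@[7:0]=0x13 ⇒ #19
off 0x04: read 87 08 as big → 0x8708
  op=0x8708>>11=0x10 ⇒ subi (RI)
  rd@[10:8]=0x7 ⇒ m
  imm@[7:0]=0x8 ⇒ #8
off 0x06: read 98 00 as big → 0x9800
  op=0x9800>>11=0x13 ⇒ bnz (J)
  imm@[10:0]=0x0 ⇒ #0

bnz #4; subi d, #19; subi m, #8; bnz #0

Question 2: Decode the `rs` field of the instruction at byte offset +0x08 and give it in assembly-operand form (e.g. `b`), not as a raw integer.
c

@+08  big-endian(88 40) = 0x8840
  op=0x8840>>11=0x11 ⇒ bor (RR)
  rd@[10:8]=0x0 ⇒ a
  rs@[7:5]=0x2 ⇒ c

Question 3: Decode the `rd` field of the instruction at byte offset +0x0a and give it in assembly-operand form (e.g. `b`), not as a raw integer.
@+0a  big-endian(d2 00) = 0xd200
  top 5b → 0x1a → inc [R]
  rd: (w>>8)&0x7=0x2 → c

c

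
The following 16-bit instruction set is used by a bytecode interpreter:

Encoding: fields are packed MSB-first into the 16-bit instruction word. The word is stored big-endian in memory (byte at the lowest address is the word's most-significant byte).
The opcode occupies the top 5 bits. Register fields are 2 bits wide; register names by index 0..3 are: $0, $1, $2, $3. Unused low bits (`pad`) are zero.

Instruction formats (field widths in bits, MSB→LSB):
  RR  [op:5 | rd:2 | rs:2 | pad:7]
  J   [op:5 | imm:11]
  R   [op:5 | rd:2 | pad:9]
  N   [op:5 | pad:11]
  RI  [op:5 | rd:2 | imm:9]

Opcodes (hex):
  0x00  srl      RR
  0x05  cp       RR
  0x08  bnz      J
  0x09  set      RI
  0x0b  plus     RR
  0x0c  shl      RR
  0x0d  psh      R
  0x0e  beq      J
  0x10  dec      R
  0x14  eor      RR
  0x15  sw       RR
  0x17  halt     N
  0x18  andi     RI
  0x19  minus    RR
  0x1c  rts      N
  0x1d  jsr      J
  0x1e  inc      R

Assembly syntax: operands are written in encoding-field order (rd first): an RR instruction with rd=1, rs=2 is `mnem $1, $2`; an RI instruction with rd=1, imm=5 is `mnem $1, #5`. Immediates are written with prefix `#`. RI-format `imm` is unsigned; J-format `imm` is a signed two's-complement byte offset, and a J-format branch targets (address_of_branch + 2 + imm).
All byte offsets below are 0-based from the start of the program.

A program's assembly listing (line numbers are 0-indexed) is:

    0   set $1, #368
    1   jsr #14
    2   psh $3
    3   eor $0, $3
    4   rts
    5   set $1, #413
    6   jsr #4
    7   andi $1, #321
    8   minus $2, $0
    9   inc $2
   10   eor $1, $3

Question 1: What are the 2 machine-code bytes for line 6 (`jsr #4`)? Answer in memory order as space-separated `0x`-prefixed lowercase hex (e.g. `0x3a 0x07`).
0xe8 0x04

line 6 (jsr): pack op=0x1d:5|imm=4:11 = 0xe804; big→ e8 04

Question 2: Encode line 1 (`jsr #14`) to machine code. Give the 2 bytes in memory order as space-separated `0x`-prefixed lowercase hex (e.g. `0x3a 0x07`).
0xe8 0x0e

line 1 (jsr): pack op=0x1d:5|imm=14:11 = 0xe80e; big→ e8 0e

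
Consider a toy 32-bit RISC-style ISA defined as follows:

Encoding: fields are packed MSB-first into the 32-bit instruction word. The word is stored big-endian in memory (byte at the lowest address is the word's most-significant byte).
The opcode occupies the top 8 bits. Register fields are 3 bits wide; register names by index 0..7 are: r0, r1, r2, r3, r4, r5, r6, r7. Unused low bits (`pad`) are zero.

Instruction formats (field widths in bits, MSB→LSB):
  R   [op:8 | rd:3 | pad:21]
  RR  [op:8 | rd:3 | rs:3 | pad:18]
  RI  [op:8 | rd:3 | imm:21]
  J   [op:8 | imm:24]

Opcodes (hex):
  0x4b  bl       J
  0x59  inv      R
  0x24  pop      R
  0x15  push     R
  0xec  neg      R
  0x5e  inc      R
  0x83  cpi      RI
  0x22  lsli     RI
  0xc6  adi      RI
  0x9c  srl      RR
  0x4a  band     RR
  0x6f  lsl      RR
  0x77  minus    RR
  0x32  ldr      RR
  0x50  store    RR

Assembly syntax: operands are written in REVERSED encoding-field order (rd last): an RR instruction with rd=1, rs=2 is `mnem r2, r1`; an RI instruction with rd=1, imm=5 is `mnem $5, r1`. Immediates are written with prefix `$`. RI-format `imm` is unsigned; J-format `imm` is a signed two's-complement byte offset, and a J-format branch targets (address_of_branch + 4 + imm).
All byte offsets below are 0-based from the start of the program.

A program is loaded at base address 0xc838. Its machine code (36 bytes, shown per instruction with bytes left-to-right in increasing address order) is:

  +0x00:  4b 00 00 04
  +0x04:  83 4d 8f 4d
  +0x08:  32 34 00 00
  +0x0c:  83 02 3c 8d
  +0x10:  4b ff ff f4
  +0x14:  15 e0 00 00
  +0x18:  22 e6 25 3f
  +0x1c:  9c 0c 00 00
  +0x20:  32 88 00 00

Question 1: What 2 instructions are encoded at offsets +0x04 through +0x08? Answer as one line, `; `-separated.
[04] 83 4d 8f 4d → 0x834d8f4d
  top 8b → 0x83 → cpi [RI]
  [23:21] rd=2 = r2
  [20:0] imm=888653 = $888653
[08] 32 34 00 00 → 0x32340000
  top 8b → 0x32 → ldr [RR]
  [23:21] rd=1 = r1
  [20:18] rs=5 = r5

cpi $888653, r2; ldr r5, r1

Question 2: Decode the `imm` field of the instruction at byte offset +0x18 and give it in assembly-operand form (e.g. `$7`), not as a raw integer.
[18] 22 e6 25 3f → 0x22e6253f
  opcode bits[31:24]=0x22: lsli/RI
  rd: (w>>21)&0x7=0x7 → r7
  imm: (w>>0)&0x1fffff=0x6253f → $402751

$402751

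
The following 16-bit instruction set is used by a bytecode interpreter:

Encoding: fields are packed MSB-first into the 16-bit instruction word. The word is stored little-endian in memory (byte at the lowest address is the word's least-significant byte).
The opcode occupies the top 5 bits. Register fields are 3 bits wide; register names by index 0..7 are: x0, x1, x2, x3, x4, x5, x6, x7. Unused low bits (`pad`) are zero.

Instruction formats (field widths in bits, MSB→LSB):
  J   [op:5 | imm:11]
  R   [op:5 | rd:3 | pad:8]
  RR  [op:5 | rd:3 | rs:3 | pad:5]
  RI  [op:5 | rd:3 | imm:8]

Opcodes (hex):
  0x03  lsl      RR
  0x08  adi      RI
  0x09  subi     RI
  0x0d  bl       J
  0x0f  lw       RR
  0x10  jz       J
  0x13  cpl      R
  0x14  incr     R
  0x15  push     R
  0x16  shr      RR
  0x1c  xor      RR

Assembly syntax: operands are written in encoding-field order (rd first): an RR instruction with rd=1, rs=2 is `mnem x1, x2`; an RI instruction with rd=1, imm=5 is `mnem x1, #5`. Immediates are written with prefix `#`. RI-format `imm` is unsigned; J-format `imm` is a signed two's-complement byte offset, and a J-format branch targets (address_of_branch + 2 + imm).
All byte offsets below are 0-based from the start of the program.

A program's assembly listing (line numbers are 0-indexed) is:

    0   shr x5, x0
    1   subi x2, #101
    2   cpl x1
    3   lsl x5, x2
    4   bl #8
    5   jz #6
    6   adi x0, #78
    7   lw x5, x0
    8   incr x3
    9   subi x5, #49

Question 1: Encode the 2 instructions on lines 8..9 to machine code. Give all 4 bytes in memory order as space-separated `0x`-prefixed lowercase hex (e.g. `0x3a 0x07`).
L8: incr op=0x14:5|rd=3:3|pad=0:8 ⇒ 0xa300 ⇒ little 00 a3
L9: subi op=0x9:5|rd=5:3|imm=49:8 ⇒ 0x4d31 ⇒ little 31 4d

0x00 0xa3 0x31 0x4d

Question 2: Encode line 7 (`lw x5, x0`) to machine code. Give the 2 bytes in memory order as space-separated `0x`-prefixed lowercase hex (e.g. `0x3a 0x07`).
line 7 (lw): pack op=0xf:5|rd=5:3|rs=0:3|pad=0:5 = 0x7d00; little→ 00 7d

0x00 0x7d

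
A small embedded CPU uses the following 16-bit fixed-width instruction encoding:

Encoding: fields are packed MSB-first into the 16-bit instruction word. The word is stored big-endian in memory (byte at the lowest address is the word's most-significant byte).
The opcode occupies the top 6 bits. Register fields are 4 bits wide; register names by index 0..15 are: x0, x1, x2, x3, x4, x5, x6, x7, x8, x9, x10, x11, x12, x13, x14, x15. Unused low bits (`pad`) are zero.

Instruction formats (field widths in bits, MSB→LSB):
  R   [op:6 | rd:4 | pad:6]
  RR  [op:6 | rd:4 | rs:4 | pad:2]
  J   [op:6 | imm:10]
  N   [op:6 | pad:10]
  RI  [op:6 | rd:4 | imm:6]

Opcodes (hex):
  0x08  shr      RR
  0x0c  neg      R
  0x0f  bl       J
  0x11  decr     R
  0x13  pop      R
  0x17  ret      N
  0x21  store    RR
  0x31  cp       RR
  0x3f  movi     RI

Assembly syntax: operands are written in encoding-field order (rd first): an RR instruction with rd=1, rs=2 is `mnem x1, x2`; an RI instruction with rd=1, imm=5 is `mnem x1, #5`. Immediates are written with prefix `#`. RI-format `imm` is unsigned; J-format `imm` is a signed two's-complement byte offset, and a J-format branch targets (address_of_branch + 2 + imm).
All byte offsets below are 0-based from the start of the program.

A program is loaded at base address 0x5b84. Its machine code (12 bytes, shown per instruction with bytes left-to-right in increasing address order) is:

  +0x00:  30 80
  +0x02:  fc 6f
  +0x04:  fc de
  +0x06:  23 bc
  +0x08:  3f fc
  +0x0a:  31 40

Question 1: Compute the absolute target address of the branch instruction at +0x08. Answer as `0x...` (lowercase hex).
[08] 3f fc → 0x3ffc
  top 6b → 0xf → bl [J]
  [9:0] imm=1020 (s10→-4) = #-4
  target = base 0x5b84 + off 0x08 + 2 + imm -4 = 0x5b8a

0x5b8a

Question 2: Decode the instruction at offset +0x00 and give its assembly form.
[00] 30 80 → 0x3080
  top 6b → 0xc → neg [R]
  [9:6] rd=2 = x2

neg x2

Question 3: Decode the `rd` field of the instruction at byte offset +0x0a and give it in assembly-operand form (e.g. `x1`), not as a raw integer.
x5

[0a] 31 40 → 0x3140
  opcode bits[15:10]=0xc: neg/R
  [9:6] rd=5 = x5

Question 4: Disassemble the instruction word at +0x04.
movi x3, #30

@+04  big-endian(fc de) = 0xfcde
  opcode bits[15:10]=0x3f: movi/RI
  rd@[9:6]=0x3 ⇒ x3
  imm@[5:0]=0x1e ⇒ #30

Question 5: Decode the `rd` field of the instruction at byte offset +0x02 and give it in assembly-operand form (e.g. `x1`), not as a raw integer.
+0x02: fc 6f ⇒ word 0xfc6f (big)
  top 6b → 0x3f → movi [RI]
  rd@[9:6]=0x1 ⇒ x1
  imm@[5:0]=0x2f ⇒ #47

x1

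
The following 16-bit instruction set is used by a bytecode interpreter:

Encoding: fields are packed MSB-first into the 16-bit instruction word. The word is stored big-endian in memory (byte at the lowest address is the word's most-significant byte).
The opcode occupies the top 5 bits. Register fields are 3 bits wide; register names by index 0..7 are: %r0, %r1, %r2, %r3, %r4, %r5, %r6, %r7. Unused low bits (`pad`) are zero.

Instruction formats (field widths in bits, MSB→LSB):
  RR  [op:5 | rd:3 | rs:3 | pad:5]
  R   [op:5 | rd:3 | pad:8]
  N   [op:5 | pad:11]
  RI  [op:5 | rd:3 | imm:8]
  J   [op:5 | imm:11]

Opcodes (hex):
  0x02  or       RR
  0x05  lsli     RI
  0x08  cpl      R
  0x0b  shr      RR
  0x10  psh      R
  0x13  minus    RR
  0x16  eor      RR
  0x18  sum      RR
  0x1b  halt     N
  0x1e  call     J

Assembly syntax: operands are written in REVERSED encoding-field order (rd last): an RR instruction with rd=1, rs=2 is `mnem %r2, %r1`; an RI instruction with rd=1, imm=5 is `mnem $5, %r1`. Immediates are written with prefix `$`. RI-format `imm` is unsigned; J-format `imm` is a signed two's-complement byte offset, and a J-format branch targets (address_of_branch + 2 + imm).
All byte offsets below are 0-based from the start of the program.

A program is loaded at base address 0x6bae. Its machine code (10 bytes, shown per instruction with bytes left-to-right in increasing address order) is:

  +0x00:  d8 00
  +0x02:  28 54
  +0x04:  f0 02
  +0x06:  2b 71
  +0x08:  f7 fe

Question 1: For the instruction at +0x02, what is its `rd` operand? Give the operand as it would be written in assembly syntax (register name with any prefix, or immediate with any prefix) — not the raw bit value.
@+02  big-endian(28 54) = 0x2854
  top 5b → 0x5 → lsli [RI]
  [10:8] rd=0 = %r0
  [7:0] imm=84 = $84

%r0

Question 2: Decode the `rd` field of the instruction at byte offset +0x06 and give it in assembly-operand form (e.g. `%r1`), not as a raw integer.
%r3

+0x06: 2b 71 ⇒ word 0x2b71 (big)
  op=0x2b71>>11=0x5 ⇒ lsli (RI)
  rd@[10:8]=0x3 ⇒ %r3
  imm@[7:0]=0x71 ⇒ $113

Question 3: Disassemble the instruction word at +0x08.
+0x08: f7 fe ⇒ word 0xf7fe (big)
  top 5b → 0x1e → call [J]
  imm: (w>>0)&0x7ff=0x7fe (s11→-2) → $-2

call $-2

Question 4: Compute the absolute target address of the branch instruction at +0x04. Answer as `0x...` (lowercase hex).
0x6bb6

off 0x04: read f0 02 as big → 0xf002
  opcode bits[15:11]=0x1e: call/J
  imm@[10:0]=0x2 ⇒ $2
  target = base 0x6bae + off 0x04 + 2 + imm 2 = 0x6bb6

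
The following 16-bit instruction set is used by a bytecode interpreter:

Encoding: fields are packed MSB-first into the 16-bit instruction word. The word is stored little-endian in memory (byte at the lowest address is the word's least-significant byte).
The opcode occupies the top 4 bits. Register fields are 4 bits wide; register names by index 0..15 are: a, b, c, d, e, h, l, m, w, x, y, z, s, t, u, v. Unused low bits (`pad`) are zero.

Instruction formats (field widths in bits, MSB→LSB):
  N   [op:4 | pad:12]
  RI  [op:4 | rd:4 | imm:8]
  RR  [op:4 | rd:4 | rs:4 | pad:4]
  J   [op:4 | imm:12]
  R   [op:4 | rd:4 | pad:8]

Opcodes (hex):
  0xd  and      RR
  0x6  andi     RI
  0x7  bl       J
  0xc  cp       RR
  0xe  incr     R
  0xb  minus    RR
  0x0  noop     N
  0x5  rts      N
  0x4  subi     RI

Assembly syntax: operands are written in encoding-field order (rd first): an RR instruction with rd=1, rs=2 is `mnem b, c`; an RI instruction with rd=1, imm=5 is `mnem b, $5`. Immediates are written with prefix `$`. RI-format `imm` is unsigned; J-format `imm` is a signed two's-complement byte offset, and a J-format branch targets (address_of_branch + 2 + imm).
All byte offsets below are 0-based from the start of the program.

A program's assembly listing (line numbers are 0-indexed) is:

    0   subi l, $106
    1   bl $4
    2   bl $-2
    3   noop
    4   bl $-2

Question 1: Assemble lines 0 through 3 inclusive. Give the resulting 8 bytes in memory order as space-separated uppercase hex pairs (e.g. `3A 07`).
6A 46 04 70 FE 7F 00 00

0. subi fields op=0x4:4|rd=6:4|imm=106:8 → word 466ah → 6a 46
1. bl fields op=0x7:4|imm=4:12 → word 7004h → 04 70
2. bl fields op=0x7:4|imm=-2:12 → word 7ffeh → fe 7f
3. noop fields op=0x0:4|pad=0:12 → word 0000h → 00 00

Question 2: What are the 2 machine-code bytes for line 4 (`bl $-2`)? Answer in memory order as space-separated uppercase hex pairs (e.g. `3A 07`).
L4: bl op=0x7:4|imm=-2:12 ⇒ 0x7ffe ⇒ little fe 7f

FE 7F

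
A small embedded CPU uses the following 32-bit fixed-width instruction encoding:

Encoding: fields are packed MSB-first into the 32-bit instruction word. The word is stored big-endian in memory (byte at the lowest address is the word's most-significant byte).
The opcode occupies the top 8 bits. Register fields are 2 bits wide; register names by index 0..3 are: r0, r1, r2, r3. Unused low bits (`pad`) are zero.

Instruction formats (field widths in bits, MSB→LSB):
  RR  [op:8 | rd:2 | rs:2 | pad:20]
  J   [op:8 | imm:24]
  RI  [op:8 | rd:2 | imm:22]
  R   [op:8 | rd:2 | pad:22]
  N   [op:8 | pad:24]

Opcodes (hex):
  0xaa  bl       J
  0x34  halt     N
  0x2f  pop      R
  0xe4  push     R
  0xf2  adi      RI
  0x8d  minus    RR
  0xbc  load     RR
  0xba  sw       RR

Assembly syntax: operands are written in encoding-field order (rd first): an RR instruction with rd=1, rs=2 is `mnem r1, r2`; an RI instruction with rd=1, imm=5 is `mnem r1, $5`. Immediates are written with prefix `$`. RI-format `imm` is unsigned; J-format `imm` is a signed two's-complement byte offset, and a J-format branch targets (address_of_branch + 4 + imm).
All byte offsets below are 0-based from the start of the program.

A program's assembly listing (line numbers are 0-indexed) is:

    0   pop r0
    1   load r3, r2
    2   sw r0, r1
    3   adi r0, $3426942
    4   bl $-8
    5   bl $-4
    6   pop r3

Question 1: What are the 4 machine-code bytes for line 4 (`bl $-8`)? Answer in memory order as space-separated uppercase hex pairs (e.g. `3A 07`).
line 4 (bl): pack op=0xaa:8|imm=-8:24 = 0xaafffff8; big→ aa ff ff f8

AA FF FF F8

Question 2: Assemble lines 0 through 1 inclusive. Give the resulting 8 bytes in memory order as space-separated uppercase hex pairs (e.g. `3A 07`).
2F 00 00 00 BC E0 00 00

L0: pop op=0x2f:8|rd=0:2|pad=0:22 ⇒ 0x2f000000 ⇒ big 2f 00 00 00
L1: load op=0xbc:8|rd=3:2|rs=2:2|pad=0:20 ⇒ 0xbce00000 ⇒ big bc e0 00 00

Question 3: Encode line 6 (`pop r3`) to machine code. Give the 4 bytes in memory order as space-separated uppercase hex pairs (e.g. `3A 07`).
2F C0 00 00

6. pop fields op=0x2f:8|rd=3:2|pad=0:22 → word 2fc00000h → 2f c0 00 00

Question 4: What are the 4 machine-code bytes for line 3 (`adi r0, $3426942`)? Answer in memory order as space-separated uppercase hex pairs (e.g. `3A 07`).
F2 34 4A 7E

L3: adi op=0xf2:8|rd=0:2|imm=3426942:22 ⇒ 0xf2344a7e ⇒ big f2 34 4a 7e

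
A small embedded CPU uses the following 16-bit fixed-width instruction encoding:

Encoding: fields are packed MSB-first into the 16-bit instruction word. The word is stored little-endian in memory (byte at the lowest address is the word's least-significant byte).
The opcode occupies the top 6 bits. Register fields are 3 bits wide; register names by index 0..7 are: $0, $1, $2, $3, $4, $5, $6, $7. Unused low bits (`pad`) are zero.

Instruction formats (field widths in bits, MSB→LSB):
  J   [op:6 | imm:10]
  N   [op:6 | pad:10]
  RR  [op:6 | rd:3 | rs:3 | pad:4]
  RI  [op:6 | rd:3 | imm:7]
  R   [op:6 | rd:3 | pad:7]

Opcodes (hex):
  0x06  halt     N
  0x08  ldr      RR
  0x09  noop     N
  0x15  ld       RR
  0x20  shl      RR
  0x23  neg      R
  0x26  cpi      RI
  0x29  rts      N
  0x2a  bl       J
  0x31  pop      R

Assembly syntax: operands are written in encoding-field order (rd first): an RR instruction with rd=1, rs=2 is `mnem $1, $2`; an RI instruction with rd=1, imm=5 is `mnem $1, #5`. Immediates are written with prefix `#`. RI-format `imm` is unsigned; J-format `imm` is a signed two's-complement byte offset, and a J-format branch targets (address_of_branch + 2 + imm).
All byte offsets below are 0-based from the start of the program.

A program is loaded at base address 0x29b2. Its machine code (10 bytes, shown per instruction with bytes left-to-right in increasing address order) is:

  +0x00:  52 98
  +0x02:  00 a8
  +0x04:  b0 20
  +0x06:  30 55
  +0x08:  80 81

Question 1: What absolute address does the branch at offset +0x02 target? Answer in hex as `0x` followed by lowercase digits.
0x29b6

[02] 00 a8 → 0xa800
  opcode bits[15:10]=0x2a: bl/J
  imm@[9:0]=0x0 ⇒ #0
  target = base 0x29b2 + off 0x02 + 2 + imm 0 = 0x29b6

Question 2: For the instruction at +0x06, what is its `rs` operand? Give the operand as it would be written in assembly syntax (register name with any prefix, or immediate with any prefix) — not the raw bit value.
+0x06: 30 55 ⇒ word 0x5530 (little)
  top 6b → 0x15 → ld [RR]
  [9:7] rd=2 = $2
  [6:4] rs=3 = $3

$3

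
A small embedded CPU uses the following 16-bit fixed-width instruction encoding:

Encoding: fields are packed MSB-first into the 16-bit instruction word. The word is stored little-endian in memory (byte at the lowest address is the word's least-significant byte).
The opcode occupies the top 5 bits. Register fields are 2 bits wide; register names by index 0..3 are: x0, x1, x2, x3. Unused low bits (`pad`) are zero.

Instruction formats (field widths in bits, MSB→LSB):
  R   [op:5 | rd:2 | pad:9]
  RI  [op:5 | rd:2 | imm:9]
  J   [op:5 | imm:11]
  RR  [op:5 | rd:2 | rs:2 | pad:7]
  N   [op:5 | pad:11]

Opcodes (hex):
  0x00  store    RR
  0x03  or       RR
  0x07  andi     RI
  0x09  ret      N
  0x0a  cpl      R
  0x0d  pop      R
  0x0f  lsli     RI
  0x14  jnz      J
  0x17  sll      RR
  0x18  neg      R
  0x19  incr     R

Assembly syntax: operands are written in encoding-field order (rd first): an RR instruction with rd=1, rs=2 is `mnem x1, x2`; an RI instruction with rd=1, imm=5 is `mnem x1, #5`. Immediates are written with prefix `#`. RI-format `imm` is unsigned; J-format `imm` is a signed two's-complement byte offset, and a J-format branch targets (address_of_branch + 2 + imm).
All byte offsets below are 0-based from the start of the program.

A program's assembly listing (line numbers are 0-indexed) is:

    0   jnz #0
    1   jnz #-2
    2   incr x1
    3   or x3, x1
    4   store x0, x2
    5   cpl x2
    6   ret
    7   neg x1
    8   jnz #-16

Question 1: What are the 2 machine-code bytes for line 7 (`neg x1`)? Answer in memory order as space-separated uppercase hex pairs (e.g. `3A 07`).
7. neg fields op=0x18:5|rd=1:2|pad=0:9 → word c200h → 00 c2

00 C2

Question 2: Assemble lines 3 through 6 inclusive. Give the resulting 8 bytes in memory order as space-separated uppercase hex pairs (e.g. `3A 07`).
80 1E 00 01 00 54 00 48

3. or fields op=0x3:5|rd=3:2|rs=1:2|pad=0:7 → word 1e80h → 80 1e
4. store fields op=0x0:5|rd=0:2|rs=2:2|pad=0:7 → word 0100h → 00 01
5. cpl fields op=0xa:5|rd=2:2|pad=0:9 → word 5400h → 00 54
6. ret fields op=0x9:5|pad=0:11 → word 4800h → 00 48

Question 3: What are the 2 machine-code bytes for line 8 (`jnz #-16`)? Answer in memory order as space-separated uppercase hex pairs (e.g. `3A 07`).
F0 A7

line 8 (jnz): pack op=0x14:5|imm=-16:11 = 0xa7f0; little→ f0 a7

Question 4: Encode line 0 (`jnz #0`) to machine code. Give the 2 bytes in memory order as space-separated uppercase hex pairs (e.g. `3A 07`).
00 A0

L0: jnz op=0x14:5|imm=0:11 ⇒ 0xa000 ⇒ little 00 a0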